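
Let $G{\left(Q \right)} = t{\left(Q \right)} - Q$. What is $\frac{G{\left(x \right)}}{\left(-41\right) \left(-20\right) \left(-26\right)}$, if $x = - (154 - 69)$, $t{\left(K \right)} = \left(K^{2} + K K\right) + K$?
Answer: $- \frac{1445}{2132} \approx -0.67777$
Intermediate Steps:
$t{\left(K \right)} = K + 2 K^{2}$ ($t{\left(K \right)} = \left(K^{2} + K^{2}\right) + K = 2 K^{2} + K = K + 2 K^{2}$)
$x = -85$ ($x = - (154 - 69) = \left(-1\right) 85 = -85$)
$G{\left(Q \right)} = - Q + Q \left(1 + 2 Q\right)$ ($G{\left(Q \right)} = Q \left(1 + 2 Q\right) - Q = - Q + Q \left(1 + 2 Q\right)$)
$\frac{G{\left(x \right)}}{\left(-41\right) \left(-20\right) \left(-26\right)} = \frac{2 \left(-85\right)^{2}}{\left(-41\right) \left(-20\right) \left(-26\right)} = \frac{2 \cdot 7225}{820 \left(-26\right)} = \frac{14450}{-21320} = 14450 \left(- \frac{1}{21320}\right) = - \frac{1445}{2132}$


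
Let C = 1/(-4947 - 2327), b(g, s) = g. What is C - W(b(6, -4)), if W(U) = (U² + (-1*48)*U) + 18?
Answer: 1702115/7274 ≈ 234.00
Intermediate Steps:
C = -1/7274 (C = 1/(-7274) = -1/7274 ≈ -0.00013748)
W(U) = 18 + U² - 48*U (W(U) = (U² - 48*U) + 18 = 18 + U² - 48*U)
C - W(b(6, -4)) = -1/7274 - (18 + 6² - 48*6) = -1/7274 - (18 + 36 - 288) = -1/7274 - 1*(-234) = -1/7274 + 234 = 1702115/7274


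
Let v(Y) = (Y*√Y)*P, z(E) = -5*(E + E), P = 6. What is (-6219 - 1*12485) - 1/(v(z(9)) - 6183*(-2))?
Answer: -62056393285/3317814 - 5*I*√10/552969 ≈ -18704.0 - 2.8594e-5*I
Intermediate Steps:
z(E) = -10*E
v(Y) = 6*Y^(3/2) (v(Y) = (Y*√Y)*6 = Y^(3/2)*6 = 6*Y^(3/2))
(-6219 - 1*12485) - 1/(v(z(9)) - 6183*(-2)) = (-6219 - 1*12485) - 1/(6*(-10*9)^(3/2) - 6183*(-2)) = (-6219 - 12485) - 1/(6*(-90)^(3/2) + 12366) = -18704 - 1/(6*(-270*I*√10) + 12366) = -18704 - 1/(-1620*I*√10 + 12366) = -18704 - 1/(12366 - 1620*I*√10)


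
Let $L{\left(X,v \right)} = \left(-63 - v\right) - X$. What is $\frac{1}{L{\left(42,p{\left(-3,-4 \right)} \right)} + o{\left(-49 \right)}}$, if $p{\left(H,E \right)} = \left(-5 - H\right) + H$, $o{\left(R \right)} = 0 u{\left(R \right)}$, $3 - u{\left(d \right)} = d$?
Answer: $- \frac{1}{100} \approx -0.01$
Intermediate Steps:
$u{\left(d \right)} = 3 - d$
$o{\left(R \right)} = 0$ ($o{\left(R \right)} = 0 \left(3 - R\right) = 0$)
$p{\left(H,E \right)} = -5$
$L{\left(X,v \right)} = -63 - X - v$
$\frac{1}{L{\left(42,p{\left(-3,-4 \right)} \right)} + o{\left(-49 \right)}} = \frac{1}{\left(-63 - 42 - -5\right) + 0} = \frac{1}{\left(-63 - 42 + 5\right) + 0} = \frac{1}{-100 + 0} = \frac{1}{-100} = - \frac{1}{100}$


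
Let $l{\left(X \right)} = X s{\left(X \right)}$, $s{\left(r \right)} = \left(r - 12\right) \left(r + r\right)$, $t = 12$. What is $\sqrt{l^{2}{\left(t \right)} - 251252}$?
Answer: $2 i \sqrt{62813} \approx 501.25 i$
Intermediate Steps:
$s{\left(r \right)} = 2 r \left(-12 + r\right)$ ($s{\left(r \right)} = \left(r - 12\right) 2 r = \left(-12 + r\right) 2 r = 2 r \left(-12 + r\right)$)
$l{\left(X \right)} = 2 X^{2} \left(-12 + X\right)$ ($l{\left(X \right)} = X 2 X \left(-12 + X\right) = 2 X^{2} \left(-12 + X\right)$)
$\sqrt{l^{2}{\left(t \right)} - 251252} = \sqrt{\left(2 \cdot 12^{2} \left(-12 + 12\right)\right)^{2} - 251252} = \sqrt{\left(2 \cdot 144 \cdot 0\right)^{2} - 251252} = \sqrt{0^{2} - 251252} = \sqrt{0 - 251252} = \sqrt{-251252} = 2 i \sqrt{62813}$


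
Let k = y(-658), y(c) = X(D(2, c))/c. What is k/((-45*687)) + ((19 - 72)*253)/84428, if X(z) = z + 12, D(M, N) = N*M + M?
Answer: -6497065283/40891435380 ≈ -0.15889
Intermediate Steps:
D(M, N) = M + M*N (D(M, N) = M*N + M = M + M*N)
X(z) = 12 + z
y(c) = (14 + 2*c)/c (y(c) = (12 + 2*(1 + c))/c = (12 + (2 + 2*c))/c = (14 + 2*c)/c)
k = 93/47 (k = 2 + 14/(-658) = 2 + 14*(-1/658) = 2 - 1/47 = 93/47 ≈ 1.9787)
k/((-45*687)) + ((19 - 72)*253)/84428 = 93/(47*((-45*687))) + ((19 - 72)*253)/84428 = (93/47)/(-30915) - 53*253*(1/84428) = (93/47)*(-1/30915) - 13409*1/84428 = -31/484335 - 13409/84428 = -6497065283/40891435380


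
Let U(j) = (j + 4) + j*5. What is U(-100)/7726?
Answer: -298/3863 ≈ -0.077142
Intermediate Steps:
U(j) = 4 + 6*j (U(j) = (4 + j) + 5*j = 4 + 6*j)
U(-100)/7726 = (4 + 6*(-100))/7726 = (4 - 600)*(1/7726) = -596*1/7726 = -298/3863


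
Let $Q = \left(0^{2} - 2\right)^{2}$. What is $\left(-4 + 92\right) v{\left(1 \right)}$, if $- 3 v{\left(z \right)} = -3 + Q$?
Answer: $- \frac{88}{3} \approx -29.333$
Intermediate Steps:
$Q = 4$ ($Q = \left(0 - 2\right)^{2} = \left(-2\right)^{2} = 4$)
$v{\left(z \right)} = - \frac{1}{3}$ ($v{\left(z \right)} = - \frac{-3 + 4}{3} = \left(- \frac{1}{3}\right) 1 = - \frac{1}{3}$)
$\left(-4 + 92\right) v{\left(1 \right)} = \left(-4 + 92\right) \left(- \frac{1}{3}\right) = 88 \left(- \frac{1}{3}\right) = - \frac{88}{3}$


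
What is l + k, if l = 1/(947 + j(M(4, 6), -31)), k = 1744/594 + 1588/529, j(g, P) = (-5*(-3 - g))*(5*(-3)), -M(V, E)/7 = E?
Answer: 328403531/55303776 ≈ 5.9382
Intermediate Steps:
M(V, E) = -7*E
j(g, P) = -225 - 75*g (j(g, P) = (15 + 5*g)*(-15) = -225 - 75*g)
k = 932924/157113 (k = 1744*(1/594) + 1588*(1/529) = 872/297 + 1588/529 = 932924/157113 ≈ 5.9379)
l = 1/3872 (l = 1/(947 + (-225 - (-525)*6)) = 1/(947 + (-225 - 75*(-42))) = 1/(947 + (-225 + 3150)) = 1/(947 + 2925) = 1/3872 ≈ 0.00025826)
l + k = 1/3872 + 932924/157113 = 328403531/55303776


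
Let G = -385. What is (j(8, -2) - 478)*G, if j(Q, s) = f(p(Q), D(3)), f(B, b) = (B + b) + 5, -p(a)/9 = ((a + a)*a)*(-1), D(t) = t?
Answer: -262570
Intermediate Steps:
p(a) = 18*a**2 (p(a) = -9*(a + a)*a*(-1) = -9*(2*a)*a*(-1) = -9*2*a**2*(-1) = -(-18)*a**2 = 18*a**2)
f(B, b) = 5 + B + b
j(Q, s) = 8 + 18*Q**2 (j(Q, s) = 5 + 18*Q**2 + 3 = 8 + 18*Q**2)
(j(8, -2) - 478)*G = ((8 + 18*8**2) - 478)*(-385) = ((8 + 18*64) - 478)*(-385) = ((8 + 1152) - 478)*(-385) = (1160 - 478)*(-385) = 682*(-385) = -262570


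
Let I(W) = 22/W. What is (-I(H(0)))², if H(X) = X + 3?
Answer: 484/9 ≈ 53.778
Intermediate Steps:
H(X) = 3 + X
(-I(H(0)))² = (-22/(3 + 0))² = (-22/3)² = 484/9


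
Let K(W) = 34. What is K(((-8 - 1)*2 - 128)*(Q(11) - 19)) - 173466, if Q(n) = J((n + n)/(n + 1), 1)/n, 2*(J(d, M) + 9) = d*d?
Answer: -173432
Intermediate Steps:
J(d, M) = -9 + d²/2 (J(d, M) = -9 + (d*d)/2 = -9 + d²/2)
Q(n) = (-9 + 2*n²/(1 + n)²)/n (Q(n) = (-9 + ((n + n)/(n + 1))²/2)/n = (-9 + ((2*n)/(1 + n))²/2)/n = (-9 + (2*n/(1 + n))²/2)/n = (-9 + (4*n²/(1 + n)²)/2)/n = (-9 + 2*n²/(1 + n)²)/n)
K(((-8 - 1)*2 - 128)*(Q(11) - 19)) - 173466 = 34 - 173466 = -173432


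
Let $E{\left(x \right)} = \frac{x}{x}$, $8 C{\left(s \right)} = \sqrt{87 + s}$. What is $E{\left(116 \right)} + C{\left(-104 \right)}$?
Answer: $1 + \frac{i \sqrt{17}}{8} \approx 1.0 + 0.51539 i$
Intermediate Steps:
$C{\left(s \right)} = \frac{\sqrt{87 + s}}{8}$
$E{\left(x \right)} = 1$
$E{\left(116 \right)} + C{\left(-104 \right)} = 1 + \frac{\sqrt{87 - 104}}{8} = 1 + \frac{\sqrt{-17}}{8} = 1 + \frac{i \sqrt{17}}{8}$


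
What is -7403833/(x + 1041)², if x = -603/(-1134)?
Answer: -117543252708/17222100289 ≈ -6.8251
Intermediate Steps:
x = 67/126 (x = -603*(-1/1134) = 67/126 ≈ 0.53175)
-7403833/(x + 1041)² = -7403833/(67/126 + 1041)² = -7403833/((131233/126)²) = -7403833/17222100289/15876 = -7403833*15876/17222100289 = -117543252708/17222100289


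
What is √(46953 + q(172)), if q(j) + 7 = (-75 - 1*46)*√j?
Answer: √(46946 - 242*√43) ≈ 212.98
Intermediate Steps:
q(j) = -7 - 121*√j (q(j) = -7 + (-75 - 1*46)*√j = -7 + (-75 - 46)*√j = -7 - 121*√j)
√(46953 + q(172)) = √(46953 + (-7 - 242*√43)) = √(46946 - 242*√43)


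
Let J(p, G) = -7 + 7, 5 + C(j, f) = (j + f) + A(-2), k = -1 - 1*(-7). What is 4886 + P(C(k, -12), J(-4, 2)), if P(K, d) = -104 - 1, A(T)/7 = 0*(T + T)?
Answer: 4781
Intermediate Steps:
A(T) = 0 (A(T) = 7*(0*(T + T)) = 7*(0*(2*T)) = 7*0 = 0)
k = 6 (k = -1 + 7 = 6)
C(j, f) = -5 + f + j (C(j, f) = -5 + ((j + f) + 0) = -5 + ((f + j) + 0) = -5 + (f + j) = -5 + f + j)
J(p, G) = 0
P(K, d) = -105
4886 + P(C(k, -12), J(-4, 2)) = 4886 - 105 = 4781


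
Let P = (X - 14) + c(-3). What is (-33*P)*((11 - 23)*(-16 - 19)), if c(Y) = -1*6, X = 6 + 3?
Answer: 152460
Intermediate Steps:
X = 9
c(Y) = -6
P = -11 (P = (9 - 14) - 6 = -5 - 6 = -11)
(-33*P)*((11 - 23)*(-16 - 19)) = (-33*(-11))*((11 - 23)*(-16 - 19)) = 363*(-12*(-35)) = 363*420 = 152460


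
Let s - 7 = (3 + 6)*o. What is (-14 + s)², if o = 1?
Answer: 4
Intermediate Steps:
s = 16 (s = 7 + (3 + 6)*1 = 7 + 9*1 = 7 + 9 = 16)
(-14 + s)² = (-14 + 16)² = 2² = 4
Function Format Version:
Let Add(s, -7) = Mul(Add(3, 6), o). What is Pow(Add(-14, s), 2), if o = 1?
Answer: 4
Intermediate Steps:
s = 16 (s = Add(7, Mul(Add(3, 6), 1)) = Add(7, Mul(9, 1)) = Add(7, 9) = 16)
Pow(Add(-14, s), 2) = Pow(Add(-14, 16), 2) = Pow(2, 2) = 4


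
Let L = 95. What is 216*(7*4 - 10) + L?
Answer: 3983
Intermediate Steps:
216*(7*4 - 10) + L = 216*(7*4 - 10) + 95 = 216*(28 - 10) + 95 = 216*18 + 95 = 3888 + 95 = 3983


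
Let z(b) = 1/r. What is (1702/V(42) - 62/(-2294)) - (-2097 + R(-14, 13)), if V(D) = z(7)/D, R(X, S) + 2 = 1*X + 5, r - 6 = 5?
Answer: 29171985/37 ≈ 7.8843e+5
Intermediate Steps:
r = 11 (r = 6 + 5 = 11)
R(X, S) = 3 + X (R(X, S) = -2 + (1*X + 5) = -2 + (X + 5) = -2 + (5 + X) = 3 + X)
z(b) = 1/11
V(D) = 1/(11*D)
(1702/V(42) - 62/(-2294)) - (-2097 + R(-14, 13)) = (1702/(((1/11)/42)) - 62/(-2294)) - (-2097 + (3 - 14)) = (1702/(((1/11)*(1/42))) - 62*(-1/2294)) - (-2097 - 11) = (1702/(1/462) + 1/37) - 1*(-2108) = (1702*462 + 1/37) + 2108 = (786324 + 1/37) + 2108 = 29093989/37 + 2108 = 29171985/37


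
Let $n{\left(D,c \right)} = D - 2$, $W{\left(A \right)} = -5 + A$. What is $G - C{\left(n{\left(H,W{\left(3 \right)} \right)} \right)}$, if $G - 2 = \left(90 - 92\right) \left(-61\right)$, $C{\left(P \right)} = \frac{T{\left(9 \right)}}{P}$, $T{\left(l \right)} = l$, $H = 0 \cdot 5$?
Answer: $\frac{257}{2} \approx 128.5$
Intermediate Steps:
$H = 0$
$n{\left(D,c \right)} = -2 + D$
$C{\left(P \right)} = \frac{9}{P}$
$G = 124$ ($G = 2 + \left(90 - 92\right) \left(-61\right) = 2 - -122 = 2 + 122 = 124$)
$G - C{\left(n{\left(H,W{\left(3 \right)} \right)} \right)} = 124 - \frac{9}{-2 + 0} = 124 - \frac{9}{-2} = 124 - 9 \left(- \frac{1}{2}\right) = 124 - - \frac{9}{2} = 124 + \frac{9}{2} = \frac{257}{2}$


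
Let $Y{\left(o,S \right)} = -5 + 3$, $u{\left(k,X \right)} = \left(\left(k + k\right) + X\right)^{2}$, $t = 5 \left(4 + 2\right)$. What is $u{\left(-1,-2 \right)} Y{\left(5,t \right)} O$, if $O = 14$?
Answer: $-448$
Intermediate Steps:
$t = 30$ ($t = 5 \cdot 6 = 30$)
$u{\left(k,X \right)} = \left(X + 2 k\right)^{2}$ ($u{\left(k,X \right)} = \left(2 k + X\right)^{2} = \left(X + 2 k\right)^{2}$)
$Y{\left(o,S \right)} = -2$
$u{\left(-1,-2 \right)} Y{\left(5,t \right)} O = \left(-2 + 2 \left(-1\right)\right)^{2} \left(-2\right) 14 = \left(-2 - 2\right)^{2} \left(-2\right) 14 = \left(-4\right)^{2} \left(-2\right) 14 = 16 \left(-2\right) 14 = \left(-32\right) 14 = -448$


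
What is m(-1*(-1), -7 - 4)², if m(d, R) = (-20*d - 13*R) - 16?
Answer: 11449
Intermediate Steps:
m(d, R) = -16 - 20*d - 13*R
m(-1*(-1), -7 - 4)² = (-16 - (-20)*(-1) - 13*(-7 - 4))² = (-16 - 20*1 - 13*(-11))² = (-16 - 20 + 143)² = 107² = 11449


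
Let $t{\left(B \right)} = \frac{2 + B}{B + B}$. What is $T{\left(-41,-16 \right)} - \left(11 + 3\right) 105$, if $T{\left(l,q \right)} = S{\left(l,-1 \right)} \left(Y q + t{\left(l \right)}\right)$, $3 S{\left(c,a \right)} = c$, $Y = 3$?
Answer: $- \frac{1641}{2} \approx -820.5$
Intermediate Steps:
$S{\left(c,a \right)} = \frac{c}{3}$
$t{\left(B \right)} = \frac{2 + B}{2 B}$
$T{\left(l,q \right)} = \frac{l \left(3 q + \frac{2 + l}{2 l}\right)}{3}$ ($T{\left(l,q \right)} = \frac{l}{3} \left(3 q + \frac{2 + l}{2 l}\right) = \frac{l \left(3 q + \frac{2 + l}{2 l}\right)}{3}$)
$T{\left(-41,-16 \right)} - \left(11 + 3\right) 105 = \left(\frac{1}{3} + \frac{1}{6} \left(-41\right) - -656\right) - \left(11 + 3\right) 105 = \left(\frac{1}{3} - \frac{41}{6} + 656\right) - 14 \cdot 105 = \frac{1299}{2} - 1470 = - \frac{1641}{2}$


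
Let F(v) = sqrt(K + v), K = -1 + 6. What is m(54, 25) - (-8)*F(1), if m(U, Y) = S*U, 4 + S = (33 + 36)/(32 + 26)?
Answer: -4401/29 + 8*sqrt(6) ≈ -132.16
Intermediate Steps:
K = 5
S = -163/58 (S = -4 + (33 + 36)/(32 + 26) = -4 + 69/58 = -163/58 ≈ -2.8103)
F(v) = sqrt(5 + v)
m(U, Y) = -163*U/58
m(54, 25) - (-8)*F(1) = -163/58*54 - (-8)*sqrt(5 + 1) = -4401/29 - (-8)*sqrt(6) = -4401/29 + 8*sqrt(6)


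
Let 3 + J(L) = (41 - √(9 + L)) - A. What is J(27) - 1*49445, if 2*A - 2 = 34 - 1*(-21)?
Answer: -98883/2 ≈ -49442.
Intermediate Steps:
A = 57/2 (A = 1 + (34 - 1*(-21))/2 = 1 + (34 + 21)/2 = 1 + (½)*55 = 1 + 55/2 = 57/2 ≈ 28.500)
J(L) = 19/2 - √(9 + L) (J(L) = -3 + ((41 - √(9 + L)) - 1*57/2) = -3 + ((41 - √(9 + L)) - 57/2) = -3 + (25/2 - √(9 + L)) = 19/2 - √(9 + L))
J(27) - 1*49445 = (19/2 - √(9 + 27)) - 1*49445 = (19/2 - √36) - 49445 = (19/2 - 1*6) - 49445 = (19/2 - 6) - 49445 = 7/2 - 49445 = -98883/2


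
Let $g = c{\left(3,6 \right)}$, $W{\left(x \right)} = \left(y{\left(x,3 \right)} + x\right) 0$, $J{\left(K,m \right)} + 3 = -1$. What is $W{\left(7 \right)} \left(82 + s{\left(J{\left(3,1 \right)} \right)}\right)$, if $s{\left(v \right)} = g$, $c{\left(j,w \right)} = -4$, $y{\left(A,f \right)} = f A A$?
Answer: $0$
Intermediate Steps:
$y{\left(A,f \right)} = f A^{2}$ ($y{\left(A,f \right)} = A f A = f A^{2}$)
$J{\left(K,m \right)} = -4$ ($J{\left(K,m \right)} = -3 - 1 = -4$)
$W{\left(x \right)} = 0$ ($W{\left(x \right)} = \left(3 x^{2} + x\right) 0 = \left(x + 3 x^{2}\right) 0 = 0$)
$g = -4$
$s{\left(v \right)} = -4$
$W{\left(7 \right)} \left(82 + s{\left(J{\left(3,1 \right)} \right)}\right) = 0 \left(82 - 4\right) = 0 \cdot 78 = 0$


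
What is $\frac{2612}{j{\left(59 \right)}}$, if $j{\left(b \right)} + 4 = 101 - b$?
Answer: $\frac{1306}{19} \approx 68.737$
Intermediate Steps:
$j{\left(b \right)} = 97 - b$ ($j{\left(b \right)} = -4 - \left(-101 + b\right) = 97 - b$)
$\frac{2612}{j{\left(59 \right)}} = \frac{2612}{97 - 59} = \frac{2612}{38} = 2612 \cdot \frac{1}{38} = \frac{1306}{19}$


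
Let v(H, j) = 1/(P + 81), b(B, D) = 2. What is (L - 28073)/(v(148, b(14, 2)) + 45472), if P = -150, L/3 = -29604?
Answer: -8065065/3137567 ≈ -2.5705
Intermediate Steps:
L = -88812 (L = 3*(-29604) = -88812)
v(H, j) = -1/69 (v(H, j) = 1/(-150 + 81) = 1/(-69) = -1/69)
(L - 28073)/(v(148, b(14, 2)) + 45472) = (-88812 - 28073)/(-1/69 + 45472) = -116885/3137567/69 = -116885*69/3137567 = -8065065/3137567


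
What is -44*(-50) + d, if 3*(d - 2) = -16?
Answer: 6590/3 ≈ 2196.7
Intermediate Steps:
d = -10/3 (d = 2 + (⅓)*(-16) = 2 - 16/3 = -10/3 ≈ -3.3333)
-44*(-50) + d = -44*(-50) - 10/3 = 2200 - 10/3 = 6590/3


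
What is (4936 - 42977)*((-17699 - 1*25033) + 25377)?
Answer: 660201555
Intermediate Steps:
(4936 - 42977)*((-17699 - 1*25033) + 25377) = -38041*((-17699 - 25033) + 25377) = -38041*(-42732 + 25377) = -38041*(-17355) = 660201555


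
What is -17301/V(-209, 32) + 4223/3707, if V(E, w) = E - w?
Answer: 65152550/893387 ≈ 72.928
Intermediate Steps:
-17301/V(-209, 32) + 4223/3707 = -17301/(-209 - 1*32) + 4223/3707 = -17301/(-209 - 32) + 4223*(1/3707) = -17301/(-241) + 4223/3707 = -17301*(-1/241) + 4223/3707 = 17301/241 + 4223/3707 = 65152550/893387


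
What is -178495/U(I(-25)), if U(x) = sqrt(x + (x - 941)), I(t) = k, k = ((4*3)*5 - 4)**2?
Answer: -178495*sqrt(5331)/5331 ≈ -2444.7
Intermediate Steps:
k = 3136 (k = (12*5 - 4)**2 = (60 - 4)**2 = 56**2 = 3136)
I(t) = 3136
U(x) = sqrt(-941 + 2*x) (U(x) = sqrt(x + (-941 + x)) = sqrt(-941 + 2*x))
-178495/U(I(-25)) = -178495/sqrt(-941 + 2*3136) = -178495/sqrt(-941 + 6272) = -178495*sqrt(5331)/5331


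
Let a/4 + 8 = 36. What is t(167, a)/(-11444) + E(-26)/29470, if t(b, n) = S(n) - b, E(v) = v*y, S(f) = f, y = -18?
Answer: 3488321/168627340 ≈ 0.020687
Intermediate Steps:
a = 112 (a = -32 + 4*36 = -32 + 144 = 112)
E(v) = -18*v (E(v) = v*(-18) = -18*v)
t(b, n) = n - b
t(167, a)/(-11444) + E(-26)/29470 = (112 - 1*167)/(-11444) - 18*(-26)/29470 = (112 - 167)*(-1/11444) + 468*(1/29470) = -55*(-1/11444) + 234/14735 = 55/11444 + 234/14735 = 3488321/168627340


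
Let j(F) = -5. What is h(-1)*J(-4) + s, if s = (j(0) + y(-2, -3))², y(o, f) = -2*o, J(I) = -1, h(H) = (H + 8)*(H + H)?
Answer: 15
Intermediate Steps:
h(H) = 2*H*(8 + H) (h(H) = (8 + H)*(2*H) = 2*H*(8 + H))
s = 1 (s = (-5 - 2*(-2))² = (-5 + 4)² = (-1)² = 1)
h(-1)*J(-4) + s = (2*(-1)*(8 - 1))*(-1) + 1 = (2*(-1)*7)*(-1) + 1 = -14*(-1) + 1 = 14 + 1 = 15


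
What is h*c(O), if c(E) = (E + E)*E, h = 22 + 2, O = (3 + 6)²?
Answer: 314928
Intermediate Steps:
O = 81 (O = 9² = 81)
h = 24
c(E) = 2*E² (c(E) = (2*E)*E = 2*E²)
h*c(O) = 24*(2*81²) = 24*(2*6561) = 24*13122 = 314928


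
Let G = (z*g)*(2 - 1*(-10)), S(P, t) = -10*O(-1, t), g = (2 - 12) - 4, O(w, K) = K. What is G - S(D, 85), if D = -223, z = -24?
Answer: 4882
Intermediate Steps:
g = -14 (g = -10 - 4 = -14)
S(P, t) = -10*t
G = 4032 (G = (-24*(-14))*(2 - 1*(-10)) = 336*(2 + 10) = 336*12 = 4032)
G - S(D, 85) = 4032 - (-10)*85 = 4032 - 1*(-850) = 4032 + 850 = 4882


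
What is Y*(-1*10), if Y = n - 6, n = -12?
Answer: 180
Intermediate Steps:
Y = -18 (Y = -12 - 6 = -18)
Y*(-1*10) = -(-18)*10 = -18*(-10) = 180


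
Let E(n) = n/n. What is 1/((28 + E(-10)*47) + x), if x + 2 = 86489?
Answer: 1/86562 ≈ 1.1552e-5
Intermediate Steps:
x = 86487 (x = -2 + 86489 = 86487)
E(n) = 1
1/((28 + E(-10)*47) + x) = 1/((28 + 1*47) + 86487) = 1/((28 + 47) + 86487) = 1/(75 + 86487) = 1/86562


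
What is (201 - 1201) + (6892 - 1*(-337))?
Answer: 6229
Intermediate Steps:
(201 - 1201) + (6892 - 1*(-337)) = -1000 + (6892 + 337) = -1000 + 7229 = 6229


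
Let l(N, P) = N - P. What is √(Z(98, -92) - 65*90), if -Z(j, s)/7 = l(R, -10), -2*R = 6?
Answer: I*√5899 ≈ 76.805*I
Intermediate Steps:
R = -3 (R = -½*6 = -3)
Z(j, s) = -49 (Z(j, s) = -7*(-3 - 1*(-10)) = -7*(-3 + 10) = -7*7 = -49)
√(Z(98, -92) - 65*90) = √(-49 - 65*90) = √(-49 - 5850) = √(-5899) = I*√5899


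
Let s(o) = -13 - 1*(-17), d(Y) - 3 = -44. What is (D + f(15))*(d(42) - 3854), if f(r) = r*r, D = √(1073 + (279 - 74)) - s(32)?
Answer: -860795 - 11685*√142 ≈ -1.0000e+6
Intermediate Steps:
d(Y) = -41 (d(Y) = 3 - 44 = -41)
s(o) = 4 (s(o) = -13 + 17 = 4)
D = -4 + 3*√142 (D = √(1073 + (279 - 74)) - 1*4 = √(1073 + 205) - 4 = √1278 - 4 = 3*√142 - 4 = -4 + 3*√142 ≈ 31.749)
f(r) = r²
(D + f(15))*(d(42) - 3854) = ((-4 + 3*√142) + 15²)*(-41 - 3854) = ((-4 + 3*√142) + 225)*(-3895) = (221 + 3*√142)*(-3895) = -860795 - 11685*√142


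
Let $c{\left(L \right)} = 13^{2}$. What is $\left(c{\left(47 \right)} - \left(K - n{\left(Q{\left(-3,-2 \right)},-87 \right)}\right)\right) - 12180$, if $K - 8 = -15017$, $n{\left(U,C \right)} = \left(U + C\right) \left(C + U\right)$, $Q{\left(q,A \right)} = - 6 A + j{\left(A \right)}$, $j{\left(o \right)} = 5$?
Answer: $7898$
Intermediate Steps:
$Q{\left(q,A \right)} = 5 - 6 A$ ($Q{\left(q,A \right)} = - 6 A + 5 = 5 - 6 A$)
$n{\left(U,C \right)} = \left(C + U\right)^{2}$ ($n{\left(U,C \right)} = \left(C + U\right) \left(C + U\right) = \left(C + U\right)^{2}$)
$K = -15009$ ($K = 8 - 15017 = -15009$)
$c{\left(L \right)} = 169$
$\left(c{\left(47 \right)} - \left(K - n{\left(Q{\left(-3,-2 \right)},-87 \right)}\right)\right) - 12180 = \left(169 + \left(\left(-87 + \left(5 - -12\right)\right)^{2} - -15009\right)\right) - 12180 = \left(169 + \left(\left(-87 + \left(5 + 12\right)\right)^{2} + 15009\right)\right) - 12180 = \left(169 + \left(\left(-87 + 17\right)^{2} + 15009\right)\right) - 12180 = \left(169 + \left(\left(-70\right)^{2} + 15009\right)\right) - 12180 = \left(169 + \left(4900 + 15009\right)\right) - 12180 = \left(169 + 19909\right) - 12180 = 20078 - 12180 = 7898$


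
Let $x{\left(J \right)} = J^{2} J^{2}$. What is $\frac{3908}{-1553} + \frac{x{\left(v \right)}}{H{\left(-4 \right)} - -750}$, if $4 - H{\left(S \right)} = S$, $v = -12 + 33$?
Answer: $\frac{299066729}{1177174} \approx 254.05$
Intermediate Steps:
$v = 21$
$H{\left(S \right)} = 4 - S$
$x{\left(J \right)} = J^{4}$
$\frac{3908}{-1553} + \frac{x{\left(v \right)}}{H{\left(-4 \right)} - -750} = \frac{3908}{-1553} + \frac{21^{4}}{\left(4 - -4\right) - -750} = 3908 \left(- \frac{1}{1553}\right) + \frac{194481}{\left(4 + 4\right) + 750} = - \frac{3908}{1553} + \frac{194481}{8 + 750} = - \frac{3908}{1553} + \frac{194481}{758} = \frac{299066729}{1177174}$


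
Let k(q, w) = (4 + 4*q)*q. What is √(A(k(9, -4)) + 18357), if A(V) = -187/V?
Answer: √66083330/60 ≈ 135.49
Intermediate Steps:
k(q, w) = q*(4 + 4*q)
√(A(k(9, -4)) + 18357) = √(-187*1/(36*(1 + 9)) + 18357) = √(-187/(4*9*10) + 18357) = √(-187/360 + 18357) = √(6608333/360) = √66083330/60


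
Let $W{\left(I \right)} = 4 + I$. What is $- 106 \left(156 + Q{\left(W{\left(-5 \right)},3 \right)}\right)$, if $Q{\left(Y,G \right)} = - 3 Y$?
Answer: $-16854$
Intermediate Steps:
$- 106 \left(156 + Q{\left(W{\left(-5 \right)},3 \right)}\right) = - 106 \left(156 - 3 \left(4 - 5\right)\right) = - 106 \left(156 - -3\right) = - 106 \left(156 + 3\right) = \left(-106\right) 159 = -16854$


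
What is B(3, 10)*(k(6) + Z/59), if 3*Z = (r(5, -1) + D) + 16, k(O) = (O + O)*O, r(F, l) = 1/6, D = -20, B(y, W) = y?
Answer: 76441/354 ≈ 215.94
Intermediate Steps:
r(F, l) = ⅙
k(O) = 2*O² (k(O) = (2*O)*O = 2*O²)
Z = -23/18 (Z = ((⅙ - 20) + 16)/3 = (-119/6 + 16)/3 = (⅓)*(-23/6) = -23/18 ≈ -1.2778)
B(3, 10)*(k(6) + Z/59) = 3*(2*6² - 23/18/59) = 3*(2*36 - 23/18*1/59) = 3*(72 - 23/1062) = 3*(76441/1062) = 76441/354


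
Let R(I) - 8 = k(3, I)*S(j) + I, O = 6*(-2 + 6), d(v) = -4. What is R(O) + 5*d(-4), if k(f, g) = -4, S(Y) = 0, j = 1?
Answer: 12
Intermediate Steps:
O = 24 (O = 6*4 = 24)
R(I) = 8 + I (R(I) = 8 + (-4*0 + I) = 8 + (0 + I) = 8 + I)
R(O) + 5*d(-4) = (8 + 24) + 5*(-4) = 32 - 20 = 12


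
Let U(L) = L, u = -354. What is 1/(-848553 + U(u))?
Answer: -1/848907 ≈ -1.1780e-6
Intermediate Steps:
1/(-848553 + U(u)) = 1/(-848553 - 354) = 1/(-848907) = -1/848907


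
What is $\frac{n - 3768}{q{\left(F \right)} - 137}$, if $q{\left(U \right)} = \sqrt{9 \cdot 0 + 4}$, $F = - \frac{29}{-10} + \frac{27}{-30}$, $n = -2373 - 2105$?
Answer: $\frac{8246}{135} \approx 61.081$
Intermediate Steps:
$n = -4478$ ($n = -2373 - 2105 = -4478$)
$F = 2$ ($F = \left(-29\right) \left(- \frac{1}{10}\right) + 27 \left(- \frac{1}{30}\right) = \frac{29}{10} - \frac{9}{10} = 2$)
$q{\left(U \right)} = 2$ ($q{\left(U \right)} = \sqrt{0 + 4} = \sqrt{4} = 2$)
$\frac{n - 3768}{q{\left(F \right)} - 137} = \frac{-4478 - 3768}{2 - 137} = - \frac{8246}{-135} = \left(-8246\right) \left(- \frac{1}{135}\right) = \frac{8246}{135}$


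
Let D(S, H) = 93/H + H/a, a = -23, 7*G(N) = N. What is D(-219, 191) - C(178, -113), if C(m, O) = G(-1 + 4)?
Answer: -253573/30751 ≈ -8.2460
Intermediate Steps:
G(N) = N/7
D(S, H) = 93/H - H/23 (D(S, H) = 93/H + H/(-23) = 93/H + H*(-1/23) = 93/H - H/23)
C(m, O) = 3/7 (C(m, O) = (-1 + 4)/7 = (⅐)*3 = 3/7)
D(-219, 191) - C(178, -113) = (93/191 - 1/23*191) - 1*3/7 = (93*(1/191) - 191/23) - 3/7 = (93/191 - 191/23) - 3/7 = -34342/4393 - 3/7 = -253573/30751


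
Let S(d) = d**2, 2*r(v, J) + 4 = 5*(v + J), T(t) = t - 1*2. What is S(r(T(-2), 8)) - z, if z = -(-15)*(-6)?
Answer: 154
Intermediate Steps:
T(t) = -2 + t (T(t) = t - 2 = -2 + t)
r(v, J) = -2 + 5*J/2 + 5*v/2 (r(v, J) = -2 + (5*(v + J))/2 = -2 + (5*(J + v))/2 = -2 + (5*J + 5*v)/2 = -2 + (5*J/2 + 5*v/2) = -2 + 5*J/2 + 5*v/2)
z = -90 (z = -5*18 = -90)
S(r(T(-2), 8)) - z = (-2 + (5/2)*8 + 5*(-2 - 2)/2)**2 - 1*(-90) = (-2 + 20 + (5/2)*(-4))**2 + 90 = (-2 + 20 - 10)**2 + 90 = 8**2 + 90 = 64 + 90 = 154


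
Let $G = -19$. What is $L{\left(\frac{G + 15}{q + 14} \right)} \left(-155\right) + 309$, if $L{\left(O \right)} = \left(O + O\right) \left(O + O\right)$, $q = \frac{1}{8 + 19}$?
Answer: $\frac{37153389}{143641} \approx 258.65$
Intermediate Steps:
$q = \frac{1}{27} \approx 0.037037$
$L{\left(O \right)} = 4 O^{2}$ ($L{\left(O \right)} = 2 O 2 O = 4 O^{2}$)
$L{\left(\frac{G + 15}{q + 14} \right)} \left(-155\right) + 309 = 4 \left(\frac{-19 + 15}{\frac{1}{27} + 14}\right)^{2} \left(-155\right) + 309 = 4 \left(- \frac{4}{\frac{379}{27}}\right)^{2} \left(-155\right) + 309 = 4 \left(\left(-4\right) \frac{27}{379}\right)^{2} \left(-155\right) + 309 = 4 \left(- \frac{108}{379}\right)^{2} \left(-155\right) + 309 = 4 \cdot \frac{11664}{143641} \left(-155\right) + 309 = \frac{46656}{143641} \left(-155\right) + 309 = - \frac{7231680}{143641} + 309 = \frac{37153389}{143641}$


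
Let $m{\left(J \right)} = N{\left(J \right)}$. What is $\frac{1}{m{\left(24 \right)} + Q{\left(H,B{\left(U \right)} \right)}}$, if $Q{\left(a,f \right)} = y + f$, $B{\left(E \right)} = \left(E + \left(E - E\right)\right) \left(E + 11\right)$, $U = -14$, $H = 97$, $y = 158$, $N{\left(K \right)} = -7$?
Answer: $\frac{1}{193} \approx 0.0051813$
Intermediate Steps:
$m{\left(J \right)} = -7$
$B{\left(E \right)} = E \left(11 + E\right)$ ($B{\left(E \right)} = \left(E + 0\right) \left(11 + E\right) = E \left(11 + E\right)$)
$Q{\left(a,f \right)} = 158 + f$
$\frac{1}{m{\left(24 \right)} + Q{\left(H,B{\left(U \right)} \right)}} = \frac{1}{-7 + \left(158 - 14 \left(11 - 14\right)\right)} = \frac{1}{-7 + \left(158 - -42\right)} = \frac{1}{-7 + \left(158 + 42\right)} = \frac{1}{-7 + 200} = \frac{1}{193}$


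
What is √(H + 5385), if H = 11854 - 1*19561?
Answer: 3*I*√258 ≈ 48.187*I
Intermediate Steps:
H = -7707 (H = 11854 - 19561 = -7707)
√(H + 5385) = √(-7707 + 5385) = √(-2322) = 3*I*√258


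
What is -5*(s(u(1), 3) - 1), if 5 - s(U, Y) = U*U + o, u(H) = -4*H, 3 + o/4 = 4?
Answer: 80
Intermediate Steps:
o = 4 (o = -12 + 4*4 = -12 + 16 = 4)
s(U, Y) = 1 - U² (s(U, Y) = 5 - (U*U + 4) = 5 - (U² + 4) = 5 - (4 + U²) = 5 + (-4 - U²) = 1 - U²)
-5*(s(u(1), 3) - 1) = -5*((1 - (-4*1)²) - 1) = -5*((1 - 1*(-4)²) - 1) = -5*((1 - 1*16) - 1) = -5*((1 - 16) - 1) = -5*(-15 - 1) = -5*(-16) = 80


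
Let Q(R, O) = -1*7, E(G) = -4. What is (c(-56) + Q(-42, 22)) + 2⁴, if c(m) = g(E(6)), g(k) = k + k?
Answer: 1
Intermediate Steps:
Q(R, O) = -7
g(k) = 2*k
c(m) = -8 (c(m) = 2*(-4) = -8)
(c(-56) + Q(-42, 22)) + 2⁴ = (-8 - 7) + 2⁴ = -15 + 16 = 1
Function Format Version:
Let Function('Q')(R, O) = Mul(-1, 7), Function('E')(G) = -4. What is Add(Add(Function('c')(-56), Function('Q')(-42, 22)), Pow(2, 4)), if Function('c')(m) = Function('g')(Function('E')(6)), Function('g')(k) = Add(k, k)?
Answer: 1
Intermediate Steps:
Function('Q')(R, O) = -7
Function('g')(k) = Mul(2, k)
Function('c')(m) = -8 (Function('c')(m) = Mul(2, -4) = -8)
Add(Add(Function('c')(-56), Function('Q')(-42, 22)), Pow(2, 4)) = Add(Add(-8, -7), Pow(2, 4)) = Add(-15, 16) = 1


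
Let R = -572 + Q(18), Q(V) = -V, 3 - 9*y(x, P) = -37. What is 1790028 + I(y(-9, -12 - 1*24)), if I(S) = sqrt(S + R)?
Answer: 1790028 + I*sqrt(5270)/3 ≈ 1.79e+6 + 24.198*I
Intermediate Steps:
y(x, P) = 40/9 (y(x, P) = 1/3 - 1/9*(-37) = 1/3 + 37/9 = 40/9)
R = -590 (R = -572 - 1*18 = -572 - 18 = -590)
I(S) = sqrt(-590 + S) (I(S) = sqrt(S - 590) = sqrt(-590 + S))
1790028 + I(y(-9, -12 - 1*24)) = 1790028 + sqrt(-590 + 40/9) = 1790028 + sqrt(-5270/9) = 1790028 + I*sqrt(5270)/3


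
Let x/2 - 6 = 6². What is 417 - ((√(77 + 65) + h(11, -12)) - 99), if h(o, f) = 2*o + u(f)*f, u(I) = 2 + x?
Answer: 1526 - √142 ≈ 1514.1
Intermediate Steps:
x = 84 (x = 12 + 2*6² = 12 + 2*36 = 12 + 72 = 84)
u(I) = 86 (u(I) = 2 + 84 = 86)
h(o, f) = 2*o + 86*f
417 - ((√(77 + 65) + h(11, -12)) - 99) = 417 - ((√(77 + 65) + (2*11 + 86*(-12))) - 99) = 417 - ((√142 + (22 - 1032)) - 99) = 417 - ((√142 - 1010) - 99) = 417 - ((-1010 + √142) - 99) = 417 - (-1109 + √142) = 417 + (1109 - √142) = 1526 - √142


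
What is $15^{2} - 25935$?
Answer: $-25710$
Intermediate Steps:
$15^{2} - 25935 = 225 - 25935 = -25710$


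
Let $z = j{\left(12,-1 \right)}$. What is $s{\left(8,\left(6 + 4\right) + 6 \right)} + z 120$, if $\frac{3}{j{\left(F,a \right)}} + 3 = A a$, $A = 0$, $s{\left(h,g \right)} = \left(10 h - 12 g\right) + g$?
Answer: $-216$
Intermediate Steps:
$s{\left(h,g \right)} = - 11 g + 10 h$ ($s{\left(h,g \right)} = \left(- 12 g + 10 h\right) + g = - 11 g + 10 h$)
$j{\left(F,a \right)} = -1$ ($j{\left(F,a \right)} = \frac{3}{-3 + 0 a} = \frac{3}{-3 + 0} = \frac{3}{-3} = 3 \left(- \frac{1}{3}\right) = -1$)
$z = -1$
$s{\left(8,\left(6 + 4\right) + 6 \right)} + z 120 = \left(- 11 \left(\left(6 + 4\right) + 6\right) + 10 \cdot 8\right) - 120 = \left(- 11 \left(10 + 6\right) + 80\right) - 120 = \left(\left(-11\right) 16 + 80\right) - 120 = \left(-176 + 80\right) - 120 = -96 - 120 = -216$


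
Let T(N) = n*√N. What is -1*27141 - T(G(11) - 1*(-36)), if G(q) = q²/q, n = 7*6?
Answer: -27141 - 42*√47 ≈ -27429.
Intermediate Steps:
n = 42
G(q) = q
T(N) = 42*√N
-1*27141 - T(G(11) - 1*(-36)) = -1*27141 - 42*√(11 - 1*(-36)) = -27141 - 42*√(11 + 36) = -27141 - 42*√47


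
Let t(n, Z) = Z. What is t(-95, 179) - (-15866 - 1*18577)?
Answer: 34622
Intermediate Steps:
t(-95, 179) - (-15866 - 1*18577) = 179 - (-15866 - 1*18577) = 179 - (-15866 - 18577) = 179 - 1*(-34443) = 179 + 34443 = 34622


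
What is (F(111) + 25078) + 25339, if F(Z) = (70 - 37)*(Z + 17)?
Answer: 54641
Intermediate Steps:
F(Z) = 561 + 33*Z (F(Z) = 33*(17 + Z) = 561 + 33*Z)
(F(111) + 25078) + 25339 = ((561 + 33*111) + 25078) + 25339 = ((561 + 3663) + 25078) + 25339 = (4224 + 25078) + 25339 = 29302 + 25339 = 54641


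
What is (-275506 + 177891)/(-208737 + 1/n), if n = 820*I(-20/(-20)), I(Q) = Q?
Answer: 80044300/171164339 ≈ 0.46765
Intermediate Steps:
n = 820 (n = 820*(-20/(-20)) = 820*(-20*(-1/20)) = 820*1 = 820)
(-275506 + 177891)/(-208737 + 1/n) = (-275506 + 177891)/(-208737 + 1/820) = -97615/(-208737 + 1/820) = -97615/(-171164339/820) = -97615*(-820/171164339) = 80044300/171164339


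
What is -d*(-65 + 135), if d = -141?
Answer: 9870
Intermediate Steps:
-d*(-65 + 135) = -(-141)*(-65 + 135) = -(-141)*70 = -1*(-9870) = 9870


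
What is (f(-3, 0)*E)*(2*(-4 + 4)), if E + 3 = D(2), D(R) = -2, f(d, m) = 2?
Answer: 0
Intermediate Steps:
E = -5 (E = -3 - 2 = -5)
(f(-3, 0)*E)*(2*(-4 + 4)) = (2*(-5))*(2*(-4 + 4)) = -20*0 = -10*0 = 0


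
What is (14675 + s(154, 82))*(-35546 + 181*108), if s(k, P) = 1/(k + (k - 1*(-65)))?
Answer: -87569468448/373 ≈ -2.3477e+8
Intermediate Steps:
s(k, P) = 1/(65 + 2*k) (s(k, P) = 1/(k + (k + 65)) = 1/(k + (65 + k)) = 1/(65 + 2*k))
(14675 + s(154, 82))*(-35546 + 181*108) = (14675 + 1/(65 + 2*154))*(-35546 + 181*108) = (14675 + 1/(65 + 308))*(-35546 + 19548) = (14675 + 1/373)*(-15998) = (5473776/373)*(-15998) = -87569468448/373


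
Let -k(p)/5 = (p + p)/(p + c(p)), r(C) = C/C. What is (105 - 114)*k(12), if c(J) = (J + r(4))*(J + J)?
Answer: 10/3 ≈ 3.3333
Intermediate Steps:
r(C) = 1
c(J) = 2*J*(1 + J) (c(J) = (J + 1)*(J + J) = (1 + J)*(2*J) = 2*J*(1 + J))
k(p) = -10*p/(p + 2*p*(1 + p)) (k(p) = -5*(p + p)/(p + 2*p*(1 + p)) = -5*2*p/(p + 2*p*(1 + p)) = -10*p/(p + 2*p*(1 + p)))
(105 - 114)*k(12) = (105 - 114)*(-10/(3 + 2*12)) = -(-90)/(3 + 24) = -(-90)/27 = -9*(-10/27) = 10/3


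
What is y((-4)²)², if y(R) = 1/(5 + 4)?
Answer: 1/81 ≈ 0.012346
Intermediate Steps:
y(R) = ⅑ (y(R) = 1/9 = ⅑)
y((-4)²)² = (⅑)² = 1/81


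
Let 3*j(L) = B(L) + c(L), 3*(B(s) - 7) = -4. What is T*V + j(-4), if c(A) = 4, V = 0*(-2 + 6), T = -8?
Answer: 29/9 ≈ 3.2222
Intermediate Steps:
V = 0 (V = 0*4 = 0)
B(s) = 17/3 (B(s) = 7 + (⅓)*(-4) = 7 - 4/3 = 17/3)
j(L) = 29/9 (j(L) = (17/3 + 4)/3 = (⅓)*(29/3) = 29/9)
T*V + j(-4) = -8*0 + 29/9 = 0 + 29/9 = 29/9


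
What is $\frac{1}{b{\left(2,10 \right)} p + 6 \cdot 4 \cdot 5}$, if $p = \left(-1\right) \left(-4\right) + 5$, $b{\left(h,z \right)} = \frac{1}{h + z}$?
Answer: $\frac{4}{483} \approx 0.0082816$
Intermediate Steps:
$p = 9$ ($p = 4 + 5 = 9$)
$\frac{1}{b{\left(2,10 \right)} p + 6 \cdot 4 \cdot 5} = \frac{1}{\frac{1}{2 + 10} \cdot 9 + 6 \cdot 4 \cdot 5} = \frac{1}{\frac{1}{12} \cdot 9 + 24 \cdot 5} = \frac{1}{\frac{1}{12} \cdot 9 + 120} = \frac{1}{\frac{3}{4} + 120} = \frac{1}{\frac{483}{4}} = \frac{4}{483}$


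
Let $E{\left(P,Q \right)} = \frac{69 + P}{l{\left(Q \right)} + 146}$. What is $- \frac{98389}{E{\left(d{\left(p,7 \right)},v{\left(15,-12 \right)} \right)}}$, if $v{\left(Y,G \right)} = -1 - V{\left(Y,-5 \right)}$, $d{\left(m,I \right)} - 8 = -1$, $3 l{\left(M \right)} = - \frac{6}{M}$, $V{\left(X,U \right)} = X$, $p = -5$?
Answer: $- \frac{115016741}{608} \approx -1.8917 \cdot 10^{5}$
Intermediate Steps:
$l{\left(M \right)} = - \frac{2}{M}$ ($l{\left(M \right)} = \frac{\left(-6\right) \frac{1}{M}}{3} = - \frac{2}{M}$)
$d{\left(m,I \right)} = 7$ ($d{\left(m,I \right)} = 8 - 1 = 7$)
$v{\left(Y,G \right)} = -1 - Y$
$E{\left(P,Q \right)} = \frac{69 + P}{146 - \frac{2}{Q}}$ ($E{\left(P,Q \right)} = \frac{69 + P}{- \frac{2}{Q} + 146} = \frac{69 + P}{146 - \frac{2}{Q}}$)
$- \frac{98389}{E{\left(d{\left(p,7 \right)},v{\left(15,-12 \right)} \right)}} = - \frac{98389}{\frac{1}{2} \left(-1 - 15\right) \frac{1}{-1 + 73 \left(-1 - 15\right)} \left(69 + 7\right)} = - \frac{98389}{\frac{1}{2} \left(-1 - 15\right) \frac{1}{-1 + 73 \left(-1 - 15\right)} 76} = - \frac{98389}{\frac{1}{2} \left(-16\right) \frac{1}{-1 + 73 \left(-16\right)} 76} = - \frac{98389}{\frac{1}{2} \left(-16\right) \frac{1}{-1 - 1168} \cdot 76} = - \frac{98389}{\frac{1}{2} \left(-16\right) \frac{1}{-1169} \cdot 76} = - \frac{98389}{\frac{1}{2} \left(-16\right) \left(- \frac{1}{1169}\right) 76} = - \frac{98389}{\frac{608}{1169}} = \left(-98389\right) \frac{1169}{608} = - \frac{115016741}{608}$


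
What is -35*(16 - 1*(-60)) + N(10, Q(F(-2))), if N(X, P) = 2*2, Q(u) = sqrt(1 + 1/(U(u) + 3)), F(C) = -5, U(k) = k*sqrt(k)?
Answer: -2656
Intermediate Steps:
U(k) = k**(3/2)
Q(u) = sqrt(1 + 1/(3 + u**(3/2))) (Q(u) = sqrt(1 + 1/(u**(3/2) + 3)) = sqrt(1 + 1/(3 + u**(3/2))))
N(X, P) = 4
-35*(16 - 1*(-60)) + N(10, Q(F(-2))) = -35*(16 - 1*(-60)) + 4 = -35*(16 + 60) + 4 = -35*76 + 4 = -2660 + 4 = -2656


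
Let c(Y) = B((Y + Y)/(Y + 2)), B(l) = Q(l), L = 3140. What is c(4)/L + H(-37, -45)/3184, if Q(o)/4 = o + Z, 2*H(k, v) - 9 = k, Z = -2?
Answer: -19669/3749160 ≈ -0.0052462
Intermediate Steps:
H(k, v) = 9/2 + k/2
Q(o) = -8 + 4*o (Q(o) = 4*(o - 2) = 4*(-2 + o) = -8 + 4*o)
B(l) = -8 + 4*l
c(Y) = -8 + 8*Y/(2 + Y) (c(Y) = -8 + 4*((Y + Y)/(Y + 2)) = -8 + 4*((2*Y)/(2 + Y)) = -8 + 4*(2*Y/(2 + Y)) = -8 + 8*Y/(2 + Y))
c(4)/L + H(-37, -45)/3184 = -16/(2 + 4)/3140 + (9/2 + (1/2)*(-37))/3184 = -16/6*(1/3140) + (9/2 - 37/2)*(1/3184) = -16*1/6*(1/3140) - 14*1/3184 = -8/3*1/3140 - 7/1592 = -2/2355 - 7/1592 = -19669/3749160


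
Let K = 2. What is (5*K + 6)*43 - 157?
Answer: 531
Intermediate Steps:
(5*K + 6)*43 - 157 = (5*2 + 6)*43 - 157 = (10 + 6)*43 - 157 = 16*43 - 157 = 688 - 157 = 531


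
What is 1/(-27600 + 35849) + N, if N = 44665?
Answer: 368441586/8249 ≈ 44665.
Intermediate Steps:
1/(-27600 + 35849) + N = 1/(-27600 + 35849) + 44665 = 1/8249 + 44665 = 368441586/8249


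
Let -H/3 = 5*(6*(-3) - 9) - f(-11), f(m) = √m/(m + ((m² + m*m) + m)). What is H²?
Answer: 721709991/4400 + 243*I*√11/22 ≈ 1.6403e+5 + 36.634*I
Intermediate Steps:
f(m) = √m/(2*m + 2*m²) (f(m) = √m/(m + ((m² + m²) + m)) = √m/(m + (2*m² + m)) = √m/(m + (m + 2*m²)) = √m/(2*m + 2*m²))
H = 405 + 3*I*√11/220 (H = -3*(5*(6*(-3) - 9) - 1/(2*√(-11)*(1 - 11))) = -3*(5*(-18 - 9) - (-I*√11/11)/(2*(-10))) = -3*(5*(-27) - (-I*√11/11)*(-1)/(2*10)) = -3*(-135 - I*√11/220) = 405 + 3*I*√11/220 ≈ 405.0 + 0.045227*I)
H² = (405 + 3*I*√11/220)²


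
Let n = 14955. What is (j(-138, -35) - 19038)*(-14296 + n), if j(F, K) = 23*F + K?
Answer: -14660773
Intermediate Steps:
j(F, K) = K + 23*F
(j(-138, -35) - 19038)*(-14296 + n) = ((-35 + 23*(-138)) - 19038)*(-14296 + 14955) = ((-35 - 3174) - 19038)*659 = (-3209 - 19038)*659 = -22247*659 = -14660773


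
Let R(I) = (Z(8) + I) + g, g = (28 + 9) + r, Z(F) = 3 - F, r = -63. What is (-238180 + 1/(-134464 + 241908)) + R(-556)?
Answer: -25654081547/107444 ≈ -2.3877e+5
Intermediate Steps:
g = -26 (g = (28 + 9) - 63 = 37 - 63 = -26)
R(I) = -31 + I (R(I) = ((3 - 1*8) + I) - 26 = ((3 - 8) + I) - 26 = (-5 + I) - 26 = -31 + I)
(-238180 + 1/(-134464 + 241908)) + R(-556) = (-238180 + 1/(-134464 + 241908)) + (-31 - 556) = (-238180 + 1/107444) - 587 = -25591011919/107444 - 587 = -25654081547/107444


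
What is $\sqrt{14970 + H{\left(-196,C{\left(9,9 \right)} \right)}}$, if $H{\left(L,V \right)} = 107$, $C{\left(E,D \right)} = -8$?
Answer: $\sqrt{15077} \approx 122.79$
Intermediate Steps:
$\sqrt{14970 + H{\left(-196,C{\left(9,9 \right)} \right)}} = \sqrt{14970 + 107} = \sqrt{15077}$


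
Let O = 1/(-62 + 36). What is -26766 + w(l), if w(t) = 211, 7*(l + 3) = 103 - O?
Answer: -26555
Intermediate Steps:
O = -1/26 (O = 1/(-26) = -1/26 ≈ -0.038462)
l = 2133/182 (l = -3 + (103 - 1*(-1/26))/7 = -3 + (103 + 1/26)/7 = -3 + (⅐)*(2679/26) = -3 + 2679/182 = 2133/182 ≈ 11.720)
-26766 + w(l) = -26766 + 211 = -26555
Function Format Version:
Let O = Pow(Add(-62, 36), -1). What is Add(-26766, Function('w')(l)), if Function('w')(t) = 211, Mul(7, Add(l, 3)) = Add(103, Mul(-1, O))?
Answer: -26555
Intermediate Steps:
O = Rational(-1, 26) (O = Pow(-26, -1) = Rational(-1, 26) ≈ -0.038462)
l = Rational(2133, 182) (l = Add(-3, Mul(Rational(1, 7), Add(103, Mul(-1, Rational(-1, 26))))) = Add(-3, Mul(Rational(1, 7), Add(103, Rational(1, 26)))) = Add(-3, Mul(Rational(1, 7), Rational(2679, 26))) = Add(-3, Rational(2679, 182)) = Rational(2133, 182) ≈ 11.720)
Add(-26766, Function('w')(l)) = Add(-26766, 211) = -26555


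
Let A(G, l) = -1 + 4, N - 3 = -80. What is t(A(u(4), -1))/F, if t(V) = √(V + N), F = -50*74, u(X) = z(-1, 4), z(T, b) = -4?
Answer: -I*√74/3700 ≈ -0.002325*I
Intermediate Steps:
u(X) = -4
N = -77 (N = 3 - 80 = -77)
A(G, l) = 3
F = -3700
t(V) = √(-77 + V) (t(V) = √(V - 77) = √(-77 + V))
t(A(u(4), -1))/F = √(-77 + 3)/(-3700) = √(-74)*(-1/3700) = (I*√74)*(-1/3700) = -I*√74/3700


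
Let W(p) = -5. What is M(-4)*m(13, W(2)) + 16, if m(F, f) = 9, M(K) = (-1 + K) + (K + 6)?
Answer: -11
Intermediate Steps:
M(K) = 5 + 2*K (M(K) = (-1 + K) + (6 + K) = 5 + 2*K)
M(-4)*m(13, W(2)) + 16 = (5 + 2*(-4))*9 + 16 = (5 - 8)*9 + 16 = -3*9 + 16 = -27 + 16 = -11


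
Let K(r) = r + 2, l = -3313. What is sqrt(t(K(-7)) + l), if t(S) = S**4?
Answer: 8*I*sqrt(42) ≈ 51.846*I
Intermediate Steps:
K(r) = 2 + r
sqrt(t(K(-7)) + l) = sqrt((2 - 7)**4 - 3313) = sqrt((-5)**4 - 3313) = sqrt(625 - 3313) = sqrt(-2688) = 8*I*sqrt(42)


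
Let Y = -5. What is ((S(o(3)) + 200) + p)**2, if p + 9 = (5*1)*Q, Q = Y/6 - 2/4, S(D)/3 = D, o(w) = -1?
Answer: 295936/9 ≈ 32882.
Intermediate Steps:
S(D) = 3*D
Q = -4/3 (Q = -5/6 - 2/4 = -5*1/6 - 2*1/4 = -5/6 - 1/2 = -4/3 ≈ -1.3333)
p = -47/3 (p = -9 + (5*1)*(-4/3) = -9 + 5*(-4/3) = -9 - 20/3 = -47/3 ≈ -15.667)
((S(o(3)) + 200) + p)**2 = ((3*(-1) + 200) - 47/3)**2 = ((-3 + 200) - 47/3)**2 = (197 - 47/3)**2 = (544/3)**2 = 295936/9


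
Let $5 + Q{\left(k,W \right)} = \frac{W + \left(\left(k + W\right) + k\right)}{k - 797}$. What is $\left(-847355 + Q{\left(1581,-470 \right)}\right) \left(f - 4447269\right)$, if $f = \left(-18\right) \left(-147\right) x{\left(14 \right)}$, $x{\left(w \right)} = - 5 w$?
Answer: $\frac{1538746117888401}{392} \approx 3.9254 \cdot 10^{12}$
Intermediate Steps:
$Q{\left(k,W \right)} = -5 + \frac{2 W + 2 k}{-797 + k}$ ($Q{\left(k,W \right)} = -5 + \frac{W + \left(\left(k + W\right) + k\right)}{k - 797} = -5 + \frac{W + \left(\left(W + k\right) + k\right)}{-797 + k} = -5 + \frac{W + \left(W + 2 k\right)}{-797 + k} = -5 + \frac{2 W + 2 k}{-797 + k}$)
$f = -185220$ ($f = \left(-18\right) \left(-147\right) \left(\left(-5\right) 14\right) = 2646 \left(-70\right) = -185220$)
$\left(-847355 + Q{\left(1581,-470 \right)}\right) \left(f - 4447269\right) = \left(-847355 + \frac{3985 - 4743 + 2 \left(-470\right)}{-797 + 1581}\right) \left(-185220 - 4447269\right) = \left(-847355 + \frac{3985 - 4743 - 940}{784}\right) \left(-4632489\right) = \left(-847355 + \frac{1}{784} \left(-1698\right)\right) \left(-4632489\right) = \left(-847355 - \frac{849}{392}\right) \left(-4632489\right) = \left(- \frac{332164009}{392}\right) \left(-4632489\right) = \frac{1538746117888401}{392}$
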